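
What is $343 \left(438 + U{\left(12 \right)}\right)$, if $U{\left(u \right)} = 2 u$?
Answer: $158466$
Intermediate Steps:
$343 \left(438 + U{\left(12 \right)}\right) = 343 \left(438 + 2 \cdot 12\right) = 343 \left(438 + 24\right) = 343 \cdot 462 = 158466$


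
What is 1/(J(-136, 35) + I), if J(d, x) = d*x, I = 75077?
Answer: 1/70317 ≈ 1.4221e-5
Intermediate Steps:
1/(J(-136, 35) + I) = 1/(-136*35 + 75077) = 1/(-4760 + 75077) = 1/70317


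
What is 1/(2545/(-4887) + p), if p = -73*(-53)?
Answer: 4887/18905258 ≈ 0.00025850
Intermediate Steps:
p = 3869
1/(2545/(-4887) + p) = 1/(2545/(-4887) + 3869) = 1/(2545*(-1/4887) + 3869) = 1/(-2545/4887 + 3869) = 1/(18905258/4887) = 4887/18905258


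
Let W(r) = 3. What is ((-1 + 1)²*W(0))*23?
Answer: 0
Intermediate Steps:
((-1 + 1)²*W(0))*23 = ((-1 + 1)²*3)*23 = (0²*3)*23 = (0*3)*23 = 0*23 = 0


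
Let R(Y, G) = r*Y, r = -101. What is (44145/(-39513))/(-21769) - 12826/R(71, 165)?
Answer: 3677569815439/2056065527329 ≈ 1.7886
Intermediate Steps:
R(Y, G) = -101*Y
(44145/(-39513))/(-21769) - 12826/R(71, 165) = (44145/(-39513))/(-21769) - 12826/((-101*71)) = (44145*(-1/39513))*(-1/21769) - 12826/(-7171) = -14715/13171*(-1/21769) - 12826*(-1/7171) = 14715/286719499 + 12826/7171 = 3677569815439/2056065527329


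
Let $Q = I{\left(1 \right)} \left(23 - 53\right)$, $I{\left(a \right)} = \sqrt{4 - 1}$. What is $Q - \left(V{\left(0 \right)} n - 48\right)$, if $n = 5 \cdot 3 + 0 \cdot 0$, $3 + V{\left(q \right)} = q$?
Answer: $93 - 30 \sqrt{3} \approx 41.038$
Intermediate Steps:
$I{\left(a \right)} = \sqrt{3}$
$V{\left(q \right)} = -3 + q$
$n = 15$ ($n = 15 + 0 = 15$)
$Q = - 30 \sqrt{3}$ ($Q = \sqrt{3} \left(23 - 53\right) = \sqrt{3} \left(-30\right) = - 30 \sqrt{3} \approx -51.962$)
$Q - \left(V{\left(0 \right)} n - 48\right) = - 30 \sqrt{3} - \left(\left(-3 + 0\right) 15 - 48\right) = - 30 \sqrt{3} - \left(\left(-3\right) 15 - 48\right) = - 30 \sqrt{3} - \left(-45 - 48\right) = - 30 \sqrt{3} - -93 = - 30 \sqrt{3} + 93 = 93 - 30 \sqrt{3}$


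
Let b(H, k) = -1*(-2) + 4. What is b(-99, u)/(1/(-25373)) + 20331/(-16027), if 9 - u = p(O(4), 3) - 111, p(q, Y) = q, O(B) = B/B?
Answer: -2439938757/16027 ≈ -1.5224e+5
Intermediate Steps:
O(B) = 1
u = 119 (u = 9 - (1 - 111) = 9 - 1*(-110) = 9 + 110 = 119)
b(H, k) = 6 (b(H, k) = 2 + 4 = 6)
b(-99, u)/(1/(-25373)) + 20331/(-16027) = 6/(1/(-25373)) + 20331/(-16027) = 6/(-1/25373) + 20331*(-1/16027) = 6*(-25373) - 20331/16027 = -152238 - 20331/16027 = -2439938757/16027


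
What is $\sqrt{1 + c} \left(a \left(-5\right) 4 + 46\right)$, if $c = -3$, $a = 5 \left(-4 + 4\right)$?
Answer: $46 i \sqrt{2} \approx 65.054 i$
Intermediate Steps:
$a = 0$ ($a = 5 \cdot 0 = 0$)
$\sqrt{1 + c} \left(a \left(-5\right) 4 + 46\right) = \sqrt{1 - 3} \left(0 \left(-5\right) 4 + 46\right) = \sqrt{-2} \left(0 \cdot 4 + 46\right) = i \sqrt{2} \left(0 + 46\right) = i \sqrt{2} \cdot 46 = 46 i \sqrt{2}$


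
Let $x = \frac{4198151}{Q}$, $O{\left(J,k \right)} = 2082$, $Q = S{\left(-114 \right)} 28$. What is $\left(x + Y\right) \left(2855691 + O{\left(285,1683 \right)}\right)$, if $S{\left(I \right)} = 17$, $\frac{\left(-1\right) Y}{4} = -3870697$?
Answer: $\frac{21073233073872747}{476} \approx 4.4272 \cdot 10^{13}$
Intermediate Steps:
$Y = 15482788$ ($Y = \left(-4\right) \left(-3870697\right) = 15482788$)
$Q = 476$ ($Q = 17 \cdot 28 = 476$)
$x = \frac{4198151}{476} \approx 8819.6$
$\left(x + Y\right) \left(2855691 + O{\left(285,1683 \right)}\right) = \left(\frac{4198151}{476} + 15482788\right) \left(2855691 + 2082\right) = \frac{7374005239}{476} \cdot 2857773 = \frac{21073233073872747}{476}$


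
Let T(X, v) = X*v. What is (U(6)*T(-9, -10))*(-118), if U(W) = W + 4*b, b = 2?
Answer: -148680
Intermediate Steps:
U(W) = 8 + W (U(W) = W + 4*2 = W + 8 = 8 + W)
(U(6)*T(-9, -10))*(-118) = ((8 + 6)*(-9*(-10)))*(-118) = (14*90)*(-118) = 1260*(-118) = -148680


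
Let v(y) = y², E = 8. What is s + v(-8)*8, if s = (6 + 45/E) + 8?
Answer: 4253/8 ≈ 531.63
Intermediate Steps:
s = 157/8 (s = (6 + 45/8) + 8 = 93/8 + 8 = 157/8 ≈ 19.625)
s + v(-8)*8 = 157/8 + (-8)²*8 = 157/8 + 64*8 = 157/8 + 512 = 4253/8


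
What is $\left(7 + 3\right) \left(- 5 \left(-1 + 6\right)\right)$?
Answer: $-250$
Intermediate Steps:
$\left(7 + 3\right) \left(- 5 \left(-1 + 6\right)\right) = 10 \left(\left(-5\right) 5\right) = 10 \left(-25\right) = -250$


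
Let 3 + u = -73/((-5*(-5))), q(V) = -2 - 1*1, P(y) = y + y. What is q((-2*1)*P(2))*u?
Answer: 444/25 ≈ 17.760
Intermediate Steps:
P(y) = 2*y
q(V) = -3 (q(V) = -2 - 1 = -3)
u = -148/25 (u = -3 - 73/((-5*(-5))) = -3 - 73/25 = -148/25 ≈ -5.9200)
q((-2*1)*P(2))*u = -3*(-148/25) = 444/25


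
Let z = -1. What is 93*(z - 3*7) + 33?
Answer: -2013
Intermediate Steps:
93*(z - 3*7) + 33 = 93*(-1 - 3*7) + 33 = 93*(-1 - 21) + 33 = 93*(-22) + 33 = -2046 + 33 = -2013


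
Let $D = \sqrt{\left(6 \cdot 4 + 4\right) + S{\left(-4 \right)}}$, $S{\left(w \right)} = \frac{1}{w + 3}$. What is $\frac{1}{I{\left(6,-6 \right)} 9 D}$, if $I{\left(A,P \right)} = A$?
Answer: $\frac{\sqrt{3}}{486} \approx 0.0035639$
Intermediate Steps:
$S{\left(w \right)} = \frac{1}{3 + w}$
$D = 3 \sqrt{3}$ ($D = \sqrt{\left(6 \cdot 4 + 4\right) + \frac{1}{3 - 4}} = \sqrt{\left(24 + 4\right) + \frac{1}{-1}} = \sqrt{28 - 1} = \sqrt{27} = 3 \sqrt{3} \approx 5.1962$)
$\frac{1}{I{\left(6,-6 \right)} 9 D} = \frac{1}{6 \cdot 9 \cdot 3 \sqrt{3}} = \frac{1}{54 \cdot 3 \sqrt{3}} = \frac{1}{162 \sqrt{3}} = \frac{\sqrt{3}}{486}$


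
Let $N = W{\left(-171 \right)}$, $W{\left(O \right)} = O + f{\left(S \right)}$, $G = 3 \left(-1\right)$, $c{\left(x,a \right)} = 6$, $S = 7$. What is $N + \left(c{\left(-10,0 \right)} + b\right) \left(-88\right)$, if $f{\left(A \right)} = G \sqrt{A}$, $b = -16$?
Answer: $709 - 3 \sqrt{7} \approx 701.06$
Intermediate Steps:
$G = -3$
$f{\left(A \right)} = - 3 \sqrt{A}$
$W{\left(O \right)} = O - 3 \sqrt{7}$
$N = -171 - 3 \sqrt{7} \approx -178.94$
$N + \left(c{\left(-10,0 \right)} + b\right) \left(-88\right) = \left(-171 - 3 \sqrt{7}\right) + \left(6 - 16\right) \left(-88\right) = \left(-171 - 3 \sqrt{7}\right) - -880 = \left(-171 - 3 \sqrt{7}\right) + 880 = 709 - 3 \sqrt{7}$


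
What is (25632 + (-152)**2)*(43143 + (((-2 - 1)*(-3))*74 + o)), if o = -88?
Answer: 2130786656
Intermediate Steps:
(25632 + (-152)**2)*(43143 + (((-2 - 1)*(-3))*74 + o)) = (25632 + (-152)**2)*(43143 + (((-2 - 1)*(-3))*74 - 88)) = (25632 + 23104)*(43143 + (-3*(-3)*74 - 88)) = 48736*(43143 + (9*74 - 88)) = 48736*(43143 + (666 - 88)) = 48736*(43143 + 578) = 48736*43721 = 2130786656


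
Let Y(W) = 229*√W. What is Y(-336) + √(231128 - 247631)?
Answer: I*(√16503 + 916*√21) ≈ 4326.1*I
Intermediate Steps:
Y(-336) + √(231128 - 247631) = 229*√(-336) + √(231128 - 247631) = 229*(4*I*√21) + √(-16503) = 916*I*√21 + I*√16503 = I*√16503 + 916*I*√21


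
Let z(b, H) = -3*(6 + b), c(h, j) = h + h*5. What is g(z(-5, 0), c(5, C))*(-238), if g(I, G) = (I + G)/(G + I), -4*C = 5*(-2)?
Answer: -238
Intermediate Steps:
C = 5/2 (C = -5*(-2)/4 = -¼*(-10) = 5/2 ≈ 2.5000)
c(h, j) = 6*h (c(h, j) = h + 5*h = 6*h)
z(b, H) = -18 - 3*b
g(I, G) = 1 (g(I, G) = (G + I)/(G + I) = 1)
g(z(-5, 0), c(5, C))*(-238) = 1*(-238) = -238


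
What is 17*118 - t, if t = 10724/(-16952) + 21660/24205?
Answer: 41150032653/20516158 ≈ 2005.7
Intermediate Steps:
t = 5380295/20516158 (t = 10724*(-1/16952) + 21660*(1/24205) = -2681/4238 + 4332/4841 = 5380295/20516158 ≈ 0.26225)
17*118 - t = 17*118 - 1*5380295/20516158 = 2006 - 5380295/20516158 = 41150032653/20516158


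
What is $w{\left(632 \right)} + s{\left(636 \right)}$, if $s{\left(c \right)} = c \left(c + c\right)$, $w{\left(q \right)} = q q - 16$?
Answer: $1208400$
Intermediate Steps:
$w{\left(q \right)} = -16 + q^{2}$ ($w{\left(q \right)} = q^{2} - 16 = -16 + q^{2}$)
$s{\left(c \right)} = 2 c^{2}$ ($s{\left(c \right)} = c 2 c = 2 c^{2}$)
$w{\left(632 \right)} + s{\left(636 \right)} = \left(-16 + 632^{2}\right) + 2 \cdot 636^{2} = \left(-16 + 399424\right) + 2 \cdot 404496 = 399408 + 808992 = 1208400$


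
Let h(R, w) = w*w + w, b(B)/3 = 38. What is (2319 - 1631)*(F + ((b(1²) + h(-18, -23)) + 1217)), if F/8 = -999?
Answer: -4234640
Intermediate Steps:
b(B) = 114 (b(B) = 3*38 = 114)
F = -7992 (F = 8*(-999) = -7992)
h(R, w) = w + w² (h(R, w) = w² + w = w + w²)
(2319 - 1631)*(F + ((b(1²) + h(-18, -23)) + 1217)) = (2319 - 1631)*(-7992 + ((114 - 23*(1 - 23)) + 1217)) = 688*(-7992 + ((114 - 23*(-22)) + 1217)) = 688*(-7992 + ((114 + 506) + 1217)) = 688*(-7992 + (620 + 1217)) = 688*(-7992 + 1837) = 688*(-6155) = -4234640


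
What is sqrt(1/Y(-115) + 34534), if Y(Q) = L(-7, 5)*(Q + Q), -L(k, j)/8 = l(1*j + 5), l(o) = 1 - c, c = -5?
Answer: sqrt(263066199090)/2760 ≈ 185.83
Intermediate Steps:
l(o) = 6 (l(o) = 1 - 1*(-5) = 1 + 5 = 6)
L(k, j) = -48 (L(k, j) = -8*6 = -48)
Y(Q) = -96*Q (Y(Q) = -48*(Q + Q) = -96*Q)
sqrt(1/Y(-115) + 34534) = sqrt(1/(-96*(-115)) + 34534) = sqrt(1/11040 + 34534) = sqrt(381255361/11040) = sqrt(263066199090)/2760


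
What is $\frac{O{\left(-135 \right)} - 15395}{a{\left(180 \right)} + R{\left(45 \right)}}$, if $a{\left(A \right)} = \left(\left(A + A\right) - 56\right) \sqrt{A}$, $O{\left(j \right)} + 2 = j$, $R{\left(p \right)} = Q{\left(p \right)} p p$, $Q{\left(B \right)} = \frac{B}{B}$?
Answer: $\frac{698940}{278539} - \frac{9443456 \sqrt{5}}{4178085} \approx -2.5447$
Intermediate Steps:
$Q{\left(B \right)} = 1$
$R{\left(p \right)} = p^{2}$ ($R{\left(p \right)} = 1 p p = p p = p^{2}$)
$O{\left(j \right)} = -2 + j$
$a{\left(A \right)} = \sqrt{A} \left(-56 + 2 A\right)$ ($a{\left(A \right)} = \left(2 A - 56\right) \sqrt{A} = \left(-56 + 2 A\right) \sqrt{A} = \sqrt{A} \left(-56 + 2 A\right)$)
$\frac{O{\left(-135 \right)} - 15395}{a{\left(180 \right)} + R{\left(45 \right)}} = \frac{\left(-2 - 135\right) - 15395}{2 \sqrt{180} \left(-28 + 180\right) + 45^{2}} = \frac{-137 - 15395}{2 \cdot 6 \sqrt{5} \cdot 152 + 2025} = - \frac{15532}{1824 \sqrt{5} + 2025} = - \frac{15532}{2025 + 1824 \sqrt{5}}$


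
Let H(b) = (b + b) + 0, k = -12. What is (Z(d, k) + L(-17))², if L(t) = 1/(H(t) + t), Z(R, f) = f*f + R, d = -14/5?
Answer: 1296072001/65025 ≈ 19932.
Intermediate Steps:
H(b) = 2*b (H(b) = 2*b + 0 = 2*b)
d = -14/5 (d = -14*⅕ = -14/5 ≈ -2.8000)
Z(R, f) = R + f² (Z(R, f) = f² + R = R + f²)
L(t) = 1/(3*t) (L(t) = 1/(2*t + t) = 1/(3*t))
(Z(d, k) + L(-17))² = ((-14/5 + (-12)²) + (⅓)/(-17))² = ((-14/5 + 144) + (⅓)*(-1/17))² = (706/5 - 1/51)² = (36001/255)² = 1296072001/65025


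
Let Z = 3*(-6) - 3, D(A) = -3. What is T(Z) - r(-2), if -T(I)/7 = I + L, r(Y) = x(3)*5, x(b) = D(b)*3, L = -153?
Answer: 1263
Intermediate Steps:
x(b) = -9 (x(b) = -3*3 = -9)
r(Y) = -45 (r(Y) = -9*5 = -45)
Z = -21 (Z = -18 - 3 = -21)
T(I) = 1071 - 7*I (T(I) = -7*(I - 153) = -7*(-153 + I) = 1071 - 7*I)
T(Z) - r(-2) = (1071 - 7*(-21)) - 1*(-45) = (1071 + 147) + 45 = 1218 + 45 = 1263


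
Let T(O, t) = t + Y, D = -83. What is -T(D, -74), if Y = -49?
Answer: 123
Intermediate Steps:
T(O, t) = -49 + t (T(O, t) = t - 49 = -49 + t)
-T(D, -74) = -(-49 - 74) = -1*(-123) = 123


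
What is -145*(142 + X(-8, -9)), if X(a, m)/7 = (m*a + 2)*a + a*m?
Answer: 507210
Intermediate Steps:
X(a, m) = 7*a*m + 7*a*(2 + a*m) (X(a, m) = 7*((m*a + 2)*a + a*m) = 7*((a*m + 2)*a + a*m) = 7*((2 + a*m)*a + a*m) = 7*(a*(2 + a*m) + a*m) = 7*(a*m + a*(2 + a*m)) = 7*a*m + 7*a*(2 + a*m))
-145*(142 + X(-8, -9)) = -145*(142 + 7*(-8)*(2 - 9 - 8*(-9))) = -145*(142 + 7*(-8)*(2 - 9 + 72)) = -145*(142 + 7*(-8)*65) = -145*(142 - 3640) = -145*(-3498) = 507210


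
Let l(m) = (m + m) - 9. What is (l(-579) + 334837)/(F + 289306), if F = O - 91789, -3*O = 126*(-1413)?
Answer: 333670/256863 ≈ 1.2990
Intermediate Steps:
O = 59346 (O = -42*(-1413) = -⅓*(-178038) = 59346)
l(m) = -9 + 2*m (l(m) = 2*m - 9 = -9 + 2*m)
F = -32443 (F = 59346 - 91789 = -32443)
(l(-579) + 334837)/(F + 289306) = ((-9 + 2*(-579)) + 334837)/(-32443 + 289306) = ((-9 - 1158) + 334837)/256863 = (-1167 + 334837)*(1/256863) = 333670*(1/256863) = 333670/256863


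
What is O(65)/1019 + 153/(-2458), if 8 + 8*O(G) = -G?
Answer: -713345/10018808 ≈ -0.071201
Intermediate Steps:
O(G) = -1 - G/8 (O(G) = -1 + (-G)/8 = -1 - G/8)
O(65)/1019 + 153/(-2458) = (-1 - ⅛*65)/1019 + 153/(-2458) = (-1 - 65/8)*(1/1019) + 153*(-1/2458) = -73/8*1/1019 - 153/2458 = -73/8152 - 153/2458 = -713345/10018808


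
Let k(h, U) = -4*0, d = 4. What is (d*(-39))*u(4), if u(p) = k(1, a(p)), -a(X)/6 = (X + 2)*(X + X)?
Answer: 0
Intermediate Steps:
a(X) = -12*X*(2 + X) (a(X) = -6*(X + 2)*(X + X) = -6*(2 + X)*2*X = -12*X*(2 + X))
k(h, U) = 0
u(p) = 0
(d*(-39))*u(4) = (4*(-39))*0 = -156*0 = 0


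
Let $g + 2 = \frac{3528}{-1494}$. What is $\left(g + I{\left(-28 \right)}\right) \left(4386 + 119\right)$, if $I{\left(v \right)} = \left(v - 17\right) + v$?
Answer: $- \frac{28926605}{83} \approx -3.4851 \cdot 10^{5}$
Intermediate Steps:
$g = - \frac{362}{83}$ ($g = -2 + \frac{3528}{-1494} = -2 + 3528 \left(- \frac{1}{1494}\right) = -2 - \frac{196}{83} = - \frac{362}{83} \approx -4.3614$)
$I{\left(v \right)} = -17 + 2 v$ ($I{\left(v \right)} = \left(-17 + v\right) + v = -17 + 2 v$)
$\left(g + I{\left(-28 \right)}\right) \left(4386 + 119\right) = \left(- \frac{362}{83} + \left(-17 + 2 \left(-28\right)\right)\right) \left(4386 + 119\right) = \left(- \frac{362}{83} - 73\right) 4505 = \left(- \frac{6421}{83}\right) 4505 = - \frac{28926605}{83}$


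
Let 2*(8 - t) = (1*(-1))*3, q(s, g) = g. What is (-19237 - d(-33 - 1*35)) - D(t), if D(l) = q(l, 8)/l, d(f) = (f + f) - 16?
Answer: -362631/19 ≈ -19086.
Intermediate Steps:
d(f) = -16 + 2*f (d(f) = 2*f - 16 = -16 + 2*f)
t = 19/2 (t = 8 - 1*(-1)*3/2 = 8 - (-1)*3/2 = 8 - ½*(-3) = 8 + 3/2 = 19/2 ≈ 9.5000)
D(l) = 8/l
(-19237 - d(-33 - 1*35)) - D(t) = (-19237 - (-16 + 2*(-33 - 1*35))) - 8/19/2 = (-19237 - (-16 + 2*(-33 - 35))) - 8*2/19 = (-19237 - (-16 + 2*(-68))) - 1*16/19 = (-19237 - (-16 - 136)) - 16/19 = (-19237 - 1*(-152)) - 16/19 = (-19237 + 152) - 16/19 = -19085 - 16/19 = -362631/19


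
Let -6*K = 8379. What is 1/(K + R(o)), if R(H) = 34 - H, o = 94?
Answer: -2/2913 ≈ -0.00068658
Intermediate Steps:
K = -2793/2 (K = -⅙*8379 = -2793/2 ≈ -1396.5)
1/(K + R(o)) = 1/(-2793/2 + (34 - 1*94)) = 1/(-2793/2 + (34 - 94)) = 1/(-2793/2 - 60) = 1/(-2913/2) = -2/2913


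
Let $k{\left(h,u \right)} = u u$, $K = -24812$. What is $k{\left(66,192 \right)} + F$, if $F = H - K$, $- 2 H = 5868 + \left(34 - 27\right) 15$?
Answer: $\frac{117379}{2} \approx 58690.0$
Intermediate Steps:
$H = - \frac{5973}{2}$ ($H = - \frac{5868 + \left(34 - 27\right) 15}{2} = - \frac{5868 + 7 \cdot 15}{2} = - \frac{5868 + 105}{2} = \left(- \frac{1}{2}\right) 5973 = - \frac{5973}{2} \approx -2986.5$)
$k{\left(h,u \right)} = u^{2}$
$F = \frac{43651}{2}$ ($F = - \frac{5973}{2} - -24812 = - \frac{5973}{2} + 24812 = \frac{43651}{2} \approx 21826.0$)
$k{\left(66,192 \right)} + F = 192^{2} + \frac{43651}{2} = 36864 + \frac{43651}{2} = \frac{117379}{2}$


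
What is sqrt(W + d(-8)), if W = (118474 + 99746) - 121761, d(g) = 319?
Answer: sqrt(96778) ≈ 311.09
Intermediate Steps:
W = 96459 (W = 218220 - 121761 = 96459)
sqrt(W + d(-8)) = sqrt(96459 + 319) = sqrt(96778)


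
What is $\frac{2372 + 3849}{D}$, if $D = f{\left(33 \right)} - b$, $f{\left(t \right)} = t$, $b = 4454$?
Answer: $- \frac{6221}{4421} \approx -1.4071$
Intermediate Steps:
$D = -4421$ ($D = 33 - 4454 = -4421$)
$\frac{2372 + 3849}{D} = \frac{2372 + 3849}{-4421} = 6221 \left(- \frac{1}{4421}\right) = - \frac{6221}{4421}$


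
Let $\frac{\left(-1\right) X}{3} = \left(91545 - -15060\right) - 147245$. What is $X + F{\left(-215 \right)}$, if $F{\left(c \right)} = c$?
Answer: $121705$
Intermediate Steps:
$X = 121920$ ($X = - 3 \left(\left(91545 - -15060\right) - 147245\right) = - 3 \left(\left(91545 + 15060\right) - 147245\right) = - 3 \left(106605 - 147245\right) = \left(-3\right) \left(-40640\right) = 121920$)
$X + F{\left(-215 \right)} = 121920 - 215 = 121705$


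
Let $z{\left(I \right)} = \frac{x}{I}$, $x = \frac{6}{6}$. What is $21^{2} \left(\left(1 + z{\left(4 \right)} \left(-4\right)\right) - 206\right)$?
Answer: $-90846$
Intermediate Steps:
$x = 1$ ($x = 6 \cdot \frac{1}{6} = 1$)
$z{\left(I \right)} = \frac{1}{I}$ ($z{\left(I \right)} = 1 \frac{1}{I} = \frac{1}{I}$)
$21^{2} \left(\left(1 + z{\left(4 \right)} \left(-4\right)\right) - 206\right) = 21^{2} \left(\left(1 + \frac{1}{4} \left(-4\right)\right) - 206\right) = 441 \left(\left(1 + \frac{1}{4} \left(-4\right)\right) - 206\right) = 441 \left(\left(1 - 1\right) - 206\right) = 441 \left(0 - 206\right) = 441 \left(-206\right) = -90846$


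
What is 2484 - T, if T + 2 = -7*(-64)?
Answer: 2038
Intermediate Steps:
T = 446 (T = -2 - 7*(-64) = -2 + 448 = 446)
2484 - T = 2484 - 1*446 = 2484 - 446 = 2038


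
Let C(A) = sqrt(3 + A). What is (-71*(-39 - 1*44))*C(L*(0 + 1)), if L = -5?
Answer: 5893*I*sqrt(2) ≈ 8334.0*I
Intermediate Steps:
(-71*(-39 - 1*44))*C(L*(0 + 1)) = (-71*(-39 - 1*44))*sqrt(3 - 5*(0 + 1)) = (-71*(-39 - 44))*sqrt(3 - 5*1) = (-71*(-83))*sqrt(3 - 5) = 5893*sqrt(-2) = 5893*(I*sqrt(2)) = 5893*I*sqrt(2)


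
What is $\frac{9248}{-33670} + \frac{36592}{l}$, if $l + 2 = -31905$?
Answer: $- \frac{763564288}{537154345} \approx -1.4215$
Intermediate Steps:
$l = -31907$ ($l = -2 - 31905 = -31907$)
$\frac{9248}{-33670} + \frac{36592}{l} = \frac{9248}{-33670} + \frac{36592}{-31907} = 9248 \left(- \frac{1}{33670}\right) + 36592 \left(- \frac{1}{31907}\right) = - \frac{4624}{16835} - \frac{36592}{31907} = - \frac{763564288}{537154345}$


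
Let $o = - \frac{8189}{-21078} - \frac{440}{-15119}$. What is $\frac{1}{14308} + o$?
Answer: $\frac{952240923035}{2279824429428} \approx 0.41768$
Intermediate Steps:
$o = \frac{133083811}{318678282}$ ($o = \left(-8189\right) \left(- \frac{1}{21078}\right) - - \frac{440}{15119} = \frac{8189}{21078} + \frac{440}{15119} = \frac{133083811}{318678282} \approx 0.41761$)
$\frac{1}{14308} + o = \frac{1}{14308} + \frac{133083811}{318678282} = \frac{952240923035}{2279824429428}$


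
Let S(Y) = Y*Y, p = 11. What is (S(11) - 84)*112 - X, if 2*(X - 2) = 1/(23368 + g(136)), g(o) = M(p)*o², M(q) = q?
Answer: 1879010015/453648 ≈ 4142.0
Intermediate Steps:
S(Y) = Y²
g(o) = 11*o²
X = 907297/453648 (X = 2 + 1/(2*(23368 + 11*136²)) = 2 + 1/(2*(23368 + 11*18496)) = 2 + 1/(2*(23368 + 203456)) = 2 + (½)/226824 = 2 + (½)*(1/226824) = 2 + 1/453648 = 907297/453648 ≈ 2.0000)
(S(11) - 84)*112 - X = (11² - 84)*112 - 1*907297/453648 = (121 - 84)*112 - 907297/453648 = 37*112 - 907297/453648 = 4144 - 907297/453648 = 1879010015/453648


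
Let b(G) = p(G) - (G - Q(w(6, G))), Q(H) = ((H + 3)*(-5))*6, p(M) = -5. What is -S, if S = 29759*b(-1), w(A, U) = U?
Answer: 1904576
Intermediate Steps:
Q(H) = -90 - 30*H (Q(H) = ((3 + H)*(-5))*6 = (-15 - 5*H)*6 = -90 - 30*H)
b(G) = -95 - 31*G (b(G) = -5 - (G - (-90 - 30*G)) = -5 - (G + (90 + 30*G)) = -5 - (90 + 31*G) = -5 + (-90 - 31*G) = -95 - 31*G)
S = -1904576 (S = 29759*(-95 - 31*(-1)) = 29759*(-95 + 31) = 29759*(-64) = -1904576)
-S = -1*(-1904576) = 1904576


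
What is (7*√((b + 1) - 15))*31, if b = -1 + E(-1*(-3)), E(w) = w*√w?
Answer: 217*√(-15 + 3*√3) ≈ 679.45*I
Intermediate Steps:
E(w) = w^(3/2)
b = -1 + 3*√3 (b = -1 + (-1*(-3))^(3/2) = -1 + 3^(3/2) = -1 + 3*√3 ≈ 4.1962)
(7*√((b + 1) - 15))*31 = (7*√(((-1 + 3*√3) + 1) - 15))*31 = (7*√(3*√3 - 15))*31 = (7*√(-15 + 3*√3))*31 = 217*√(-15 + 3*√3)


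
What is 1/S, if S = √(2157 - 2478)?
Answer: -I*√321/321 ≈ -0.055815*I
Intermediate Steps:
S = I*√321 (S = √(-321) = I*√321 ≈ 17.916*I)
1/S = 1/(I*√321) = -I*√321/321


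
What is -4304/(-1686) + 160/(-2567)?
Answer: 5389304/2163981 ≈ 2.4905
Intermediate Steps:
-4304/(-1686) + 160/(-2567) = -4304*(-1/1686) + 160*(-1/2567) = 2152/843 - 160/2567 = 5389304/2163981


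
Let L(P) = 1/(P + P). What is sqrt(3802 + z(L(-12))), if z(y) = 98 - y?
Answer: sqrt(561606)/12 ≈ 62.450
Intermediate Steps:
L(P) = 1/(2*P)
sqrt(3802 + z(L(-12))) = sqrt(3802 + (98 - 1/(2*(-12)))) = sqrt(3802 + (98 - (-1)/(2*12))) = sqrt(3802 + (98 - 1*(-1/24))) = sqrt(3802 + (98 + 1/24)) = sqrt(3802 + 2353/24) = sqrt(93601/24) = sqrt(561606)/12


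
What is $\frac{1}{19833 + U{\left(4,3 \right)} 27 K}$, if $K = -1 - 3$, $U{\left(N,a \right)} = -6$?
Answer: $\frac{1}{20481} \approx 4.8826 \cdot 10^{-5}$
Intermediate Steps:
$K = -4$
$\frac{1}{19833 + U{\left(4,3 \right)} 27 K} = \frac{1}{19833 + \left(-6\right) 27 \left(-4\right)} = \frac{1}{19833 - -648} = \frac{1}{19833 + 648} = \frac{1}{20481}$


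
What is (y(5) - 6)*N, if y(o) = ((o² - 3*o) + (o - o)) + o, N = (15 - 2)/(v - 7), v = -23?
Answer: -39/10 ≈ -3.9000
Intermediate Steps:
N = -13/30 (N = (15 - 2)/(-23 - 7) = 13/(-30) = 13*(-1/30) = -13/30 ≈ -0.43333)
y(o) = o² - 2*o (y(o) = ((o² - 3*o) + 0) + o = (o² - 3*o) + o = o² - 2*o)
(y(5) - 6)*N = (5*(-2 + 5) - 6)*(-13/30) = (5*3 - 6)*(-13/30) = (15 - 6)*(-13/30) = 9*(-13/30) = -39/10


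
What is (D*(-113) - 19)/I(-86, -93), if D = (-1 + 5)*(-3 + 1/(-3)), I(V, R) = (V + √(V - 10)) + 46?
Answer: -22315/636 - 4463*I*√6/1272 ≈ -35.086 - 8.5944*I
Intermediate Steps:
I(V, R) = 46 + V + √(-10 + V) (I(V, R) = (V + √(-10 + V)) + 46 = 46 + V + √(-10 + V))
D = -40/3 (D = 4*(-3 - ⅓) = 4*(-10/3) = -40/3 ≈ -13.333)
(D*(-113) - 19)/I(-86, -93) = (-40/3*(-113) - 19)/(46 - 86 + √(-10 - 86)) = (4520/3 - 19)/(46 - 86 + √(-96)) = 4463/(3*(46 - 86 + 4*I*√6)) = 4463/(3*(-40 + 4*I*√6))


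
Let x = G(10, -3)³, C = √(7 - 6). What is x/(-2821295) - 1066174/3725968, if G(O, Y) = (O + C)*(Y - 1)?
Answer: -1345299258609/5256027444280 ≈ -0.25595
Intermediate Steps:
C = 1 (C = √1 = 1)
G(O, Y) = (1 + O)*(-1 + Y) (G(O, Y) = (O + 1)*(Y - 1) = (1 + O)*(-1 + Y))
x = -85184 (x = (-1 - 3 - 1*10 + 10*(-3))³ = (-1 - 3 - 10 - 30)³ = (-44)³ = -85184)
x/(-2821295) - 1066174/3725968 = -85184/(-2821295) - 1066174/3725968 = -85184*(-1/2821295) - 1066174*1/3725968 = 85184/2821295 - 533087/1862984 = -1345299258609/5256027444280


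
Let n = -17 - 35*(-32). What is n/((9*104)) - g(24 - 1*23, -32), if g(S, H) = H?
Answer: 31055/936 ≈ 33.178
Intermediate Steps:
n = 1103 (n = -17 + 1120 = 1103)
n/((9*104)) - g(24 - 1*23, -32) = 1103/((9*104)) - 1*(-32) = 1103/936 + 32 = 31055/936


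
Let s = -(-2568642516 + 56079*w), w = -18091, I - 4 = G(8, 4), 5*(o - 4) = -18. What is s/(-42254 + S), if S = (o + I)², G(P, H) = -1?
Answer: -89579192625/1056061 ≈ -84824.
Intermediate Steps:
o = ⅖ (o = 4 + (⅕)*(-18) = 4 - 18/5 = ⅖ ≈ 0.40000)
I = 3 (I = 4 - 1 = 3)
S = 289/25 (S = (⅖ + 3)² = (17/5)² = 289/25 ≈ 11.560)
s = 3583167705 (s = -56079/(1/(-45804 - 18091)) = -56079/(1/(-63895)) = -56079/(-1/63895) = -56079*(-63895) = 3583167705)
s/(-42254 + S) = 3583167705/(-42254 + 289/25) = 3583167705/(-1056061/25) = 3583167705*(-25/1056061) = -89579192625/1056061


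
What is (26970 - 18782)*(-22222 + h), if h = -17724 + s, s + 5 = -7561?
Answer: -389028256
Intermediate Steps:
s = -7566 (s = -5 - 7561 = -7566)
h = -25290 (h = -17724 - 7566 = -25290)
(26970 - 18782)*(-22222 + h) = (26970 - 18782)*(-22222 - 25290) = 8188*(-47512) = -389028256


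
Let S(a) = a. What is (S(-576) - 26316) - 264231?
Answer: -291123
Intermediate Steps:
(S(-576) - 26316) - 264231 = (-576 - 26316) - 264231 = -26892 - 264231 = -291123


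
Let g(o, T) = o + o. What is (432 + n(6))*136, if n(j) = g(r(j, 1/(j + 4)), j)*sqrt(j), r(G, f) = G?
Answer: 58752 + 1632*sqrt(6) ≈ 62750.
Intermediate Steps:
g(o, T) = 2*o
n(j) = 2*j**(3/2) (n(j) = (2*j)*sqrt(j) = 2*j**(3/2))
(432 + n(6))*136 = (432 + 2*6**(3/2))*136 = (432 + 2*(6*sqrt(6)))*136 = (432 + 12*sqrt(6))*136 = 58752 + 1632*sqrt(6)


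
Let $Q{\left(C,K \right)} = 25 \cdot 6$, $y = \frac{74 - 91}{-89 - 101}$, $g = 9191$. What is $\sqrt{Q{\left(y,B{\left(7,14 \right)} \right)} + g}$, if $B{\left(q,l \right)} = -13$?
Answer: $\sqrt{9341} \approx 96.649$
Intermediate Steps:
$y = \frac{17}{190}$ ($y = - \frac{17}{-190} = \left(-17\right) \left(- \frac{1}{190}\right) = \frac{17}{190} \approx 0.089474$)
$Q{\left(C,K \right)} = 150$
$\sqrt{Q{\left(y,B{\left(7,14 \right)} \right)} + g} = \sqrt{150 + 9191} = \sqrt{9341}$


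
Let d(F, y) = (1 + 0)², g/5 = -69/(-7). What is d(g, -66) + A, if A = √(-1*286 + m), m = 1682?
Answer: 1 + 2*√349 ≈ 38.363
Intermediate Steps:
g = 345/7 (g = 5*(-69/(-7)) = 5*(-69*(-⅐)) = 5*(69/7) = 345/7 ≈ 49.286)
d(F, y) = 1 (d(F, y) = 1² = 1)
A = 2*√349 (A = √(-1*286 + 1682) = √(-286 + 1682) = √1396 = 2*√349 ≈ 37.363)
d(g, -66) + A = 1 + 2*√349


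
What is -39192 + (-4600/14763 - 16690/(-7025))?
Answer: -812878235986/20742015 ≈ -39190.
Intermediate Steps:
-39192 + (-4600/14763 - 16690/(-7025)) = -39192 + (-4600*1/14763 - 16690*(-1/7025)) = -39192 + (-4600/14763 + 3338/1405) = -39192 + 42815894/20742015 = -812878235986/20742015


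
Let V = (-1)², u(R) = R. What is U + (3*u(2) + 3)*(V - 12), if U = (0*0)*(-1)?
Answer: -99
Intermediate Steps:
V = 1
U = 0 (U = 0*(-1) = 0)
U + (3*u(2) + 3)*(V - 12) = 0 + (3*2 + 3)*(1 - 12) = 0 + (6 + 3)*(-11) = 0 + 9*(-11) = 0 - 99 = -99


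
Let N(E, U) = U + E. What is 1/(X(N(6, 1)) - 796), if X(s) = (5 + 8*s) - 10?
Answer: -1/745 ≈ -0.0013423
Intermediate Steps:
N(E, U) = E + U
X(s) = -5 + 8*s
1/(X(N(6, 1)) - 796) = 1/((-5 + 8*(6 + 1)) - 796) = 1/((-5 + 8*7) - 796) = 1/((-5 + 56) - 796) = 1/(51 - 796) = 1/(-745) = -1/745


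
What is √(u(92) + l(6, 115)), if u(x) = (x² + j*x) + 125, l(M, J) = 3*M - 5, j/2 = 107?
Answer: √28290 ≈ 168.20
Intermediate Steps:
j = 214 (j = 2*107 = 214)
l(M, J) = -5 + 3*M
u(x) = 125 + x² + 214*x (u(x) = (x² + 214*x) + 125 = 125 + x² + 214*x)
√(u(92) + l(6, 115)) = √((125 + 92² + 214*92) + (-5 + 3*6)) = √((125 + 8464 + 19688) + (-5 + 18)) = √(28277 + 13) = √28290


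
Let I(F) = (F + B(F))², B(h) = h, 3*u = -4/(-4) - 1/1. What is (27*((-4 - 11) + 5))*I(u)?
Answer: 0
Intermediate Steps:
u = 0 (u = (-4/(-4) - 1/1)/3 = (-4*(-¼) - 1*1)/3 = (1 - 1)/3 = (⅓)*0 = 0)
I(F) = 4*F² (I(F) = (F + F)² = (2*F)² = 4*F²)
(27*((-4 - 11) + 5))*I(u) = (27*((-4 - 11) + 5))*(4*0²) = (27*(-15 + 5))*(4*0) = (27*(-10))*0 = -270*0 = 0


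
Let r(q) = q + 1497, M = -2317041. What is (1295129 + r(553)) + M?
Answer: -1019862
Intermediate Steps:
r(q) = 1497 + q
(1295129 + r(553)) + M = (1295129 + (1497 + 553)) - 2317041 = (1295129 + 2050) - 2317041 = 1297179 - 2317041 = -1019862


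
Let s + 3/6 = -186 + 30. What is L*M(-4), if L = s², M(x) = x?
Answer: -97969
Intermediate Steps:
s = -313/2 (s = -½ + (-186 + 30) = -½ - 156 = -313/2 ≈ -156.50)
L = 97969/4 (L = (-313/2)² = 97969/4 ≈ 24492.)
L*M(-4) = (97969/4)*(-4) = -97969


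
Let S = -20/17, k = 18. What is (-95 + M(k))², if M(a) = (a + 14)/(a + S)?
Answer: 177235969/20449 ≈ 8667.2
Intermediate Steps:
S = -20/17 (S = -20*1/17 = -20/17 ≈ -1.1765)
M(a) = (14 + a)/(-20/17 + a) (M(a) = (a + 14)/(a - 20/17) = (14 + a)/(-20/17 + a))
(-95 + M(k))² = (-95 + 17*(14 + 18)/(-20 + 17*18))² = (-95 + 17*32/(-20 + 306))² = (-95 + 17*32/286)² = (-95 + 17*(1/286)*32)² = (-95 + 272/143)² = (-13313/143)² = 177235969/20449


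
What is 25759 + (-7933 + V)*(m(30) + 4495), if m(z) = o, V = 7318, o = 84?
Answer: -2790326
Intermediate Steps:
m(z) = 84
25759 + (-7933 + V)*(m(30) + 4495) = 25759 + (-7933 + 7318)*(84 + 4495) = 25759 - 615*4579 = 25759 - 2816085 = -2790326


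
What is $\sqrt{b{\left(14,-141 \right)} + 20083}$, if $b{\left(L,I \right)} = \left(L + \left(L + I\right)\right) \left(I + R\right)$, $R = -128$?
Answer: $4 \sqrt{3155} \approx 224.68$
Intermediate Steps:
$b{\left(L,I \right)} = \left(-128 + I\right) \left(I + 2 L\right)$ ($b{\left(L,I \right)} = \left(L + \left(L + I\right)\right) \left(I - 128\right) = \left(L + \left(I + L\right)\right) \left(-128 + I\right) = \left(I + 2 L\right) \left(-128 + I\right) = \left(-128 + I\right) \left(I + 2 L\right)$)
$\sqrt{b{\left(14,-141 \right)} + 20083} = \sqrt{\left(\left(-141\right)^{2} - 3584 - -18048 + 2 \left(-141\right) 14\right) + 20083} = \sqrt{\left(19881 - 3584 + 18048 - 3948\right) + 20083} = \sqrt{30397 + 20083} = \sqrt{50480} = 4 \sqrt{3155}$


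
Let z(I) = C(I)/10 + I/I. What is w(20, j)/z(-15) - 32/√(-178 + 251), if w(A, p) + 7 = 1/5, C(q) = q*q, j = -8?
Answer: -68/235 - 32*√73/73 ≈ -4.0347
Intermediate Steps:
C(q) = q²
w(A, p) = -34/5 (w(A, p) = -7 + 1/5 = -7 + ⅕ = -34/5)
z(I) = 1 + I²/10 (z(I) = I²/10 + I/I = I²*(⅒) + 1 = I²/10 + 1 = 1 + I²/10)
w(20, j)/z(-15) - 32/√(-178 + 251) = -34/(5*(1 + (⅒)*(-15)²)) - 32/√(-178 + 251) = -34/(5*(1 + (⅒)*225)) - 32*√73/73 = -34/(5*(1 + 45/2)) - 32*√73/73 = -34/(5*47/2) - 32*√73/73 = -34/5*2/47 - 32*√73/73 = -68/235 - 32*√73/73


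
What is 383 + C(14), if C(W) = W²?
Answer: 579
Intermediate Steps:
383 + C(14) = 383 + 14² = 383 + 196 = 579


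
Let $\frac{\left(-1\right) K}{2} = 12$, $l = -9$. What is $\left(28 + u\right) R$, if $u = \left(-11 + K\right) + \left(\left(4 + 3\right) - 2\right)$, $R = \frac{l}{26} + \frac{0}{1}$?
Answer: $\frac{9}{13} \approx 0.69231$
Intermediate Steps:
$K = -24$ ($K = \left(-2\right) 12 = -24$)
$R = - \frac{9}{26}$ ($R = - \frac{9}{26} + \frac{0}{1} = \left(-9\right) \frac{1}{26} + 0 \cdot 1 = - \frac{9}{26} + 0 = - \frac{9}{26} \approx -0.34615$)
$u = -30$ ($u = \left(-11 - 24\right) + \left(\left(4 + 3\right) - 2\right) = -35 + \left(7 - 2\right) = -35 + 5 = -30$)
$\left(28 + u\right) R = \left(28 - 30\right) \left(- \frac{9}{26}\right) = \left(-2\right) \left(- \frac{9}{26}\right) = \frac{9}{13}$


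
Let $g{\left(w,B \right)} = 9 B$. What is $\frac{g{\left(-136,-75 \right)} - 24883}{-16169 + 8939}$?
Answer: $\frac{12779}{3615} \approx 3.535$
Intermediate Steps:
$\frac{g{\left(-136,-75 \right)} - 24883}{-16169 + 8939} = \frac{9 \left(-75\right) - 24883}{-16169 + 8939} = \frac{-675 - 24883}{-7230} = \left(-675 - 24883\right) \left(- \frac{1}{7230}\right) = \left(-25558\right) \left(- \frac{1}{7230}\right) = \frac{12779}{3615}$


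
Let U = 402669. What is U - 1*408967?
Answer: -6298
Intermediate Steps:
U - 1*408967 = 402669 - 1*408967 = 402669 - 408967 = -6298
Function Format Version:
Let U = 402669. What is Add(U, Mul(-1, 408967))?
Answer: -6298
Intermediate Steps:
Add(U, Mul(-1, 408967)) = Add(402669, Mul(-1, 408967)) = Add(402669, -408967) = -6298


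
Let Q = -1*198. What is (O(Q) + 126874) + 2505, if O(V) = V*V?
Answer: 168583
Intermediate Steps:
Q = -198
O(V) = V²
(O(Q) + 126874) + 2505 = ((-198)² + 126874) + 2505 = (39204 + 126874) + 2505 = 166078 + 2505 = 168583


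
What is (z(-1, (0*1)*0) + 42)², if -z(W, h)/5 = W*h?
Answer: 1764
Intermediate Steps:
z(W, h) = -5*W*h
(z(-1, (0*1)*0) + 42)² = (-5*(-1)*(0*1)*0 + 42)² = (-5*(-1)*0*0 + 42)² = (-5*(-1)*0 + 42)² = (0 + 42)² = 42² = 1764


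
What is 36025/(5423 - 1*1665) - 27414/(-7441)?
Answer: 371083837/27963278 ≈ 13.270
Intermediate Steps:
36025/(5423 - 1*1665) - 27414/(-7441) = 36025/(5423 - 1665) - 27414*(-1/7441) = 36025/3758 + 27414/7441 = 371083837/27963278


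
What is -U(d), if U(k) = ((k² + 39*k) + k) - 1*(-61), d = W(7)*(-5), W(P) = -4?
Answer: -1261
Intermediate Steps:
d = 20 (d = -4*(-5) = 20)
U(k) = 61 + k² + 40*k (U(k) = (k² + 40*k) + 61 = 61 + k² + 40*k)
-U(d) = -(61 + 20² + 40*20) = -(61 + 400 + 800) = -1*1261 = -1261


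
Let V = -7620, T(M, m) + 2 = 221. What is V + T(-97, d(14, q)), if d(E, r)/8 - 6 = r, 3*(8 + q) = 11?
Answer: -7401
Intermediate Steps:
q = -13/3 (q = -8 + (⅓)*11 = -8 + 11/3 = -13/3 ≈ -4.3333)
d(E, r) = 48 + 8*r
T(M, m) = 219 (T(M, m) = -2 + 221 = 219)
V + T(-97, d(14, q)) = -7620 + 219 = -7401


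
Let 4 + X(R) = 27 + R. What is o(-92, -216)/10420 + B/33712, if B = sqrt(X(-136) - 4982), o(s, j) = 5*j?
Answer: -54/521 + I*sqrt(5095)/33712 ≈ -0.10365 + 0.0021173*I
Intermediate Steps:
X(R) = 23 + R (X(R) = -4 + (27 + R) = 23 + R)
B = I*sqrt(5095) (B = sqrt((23 - 136) - 4982) = sqrt(-113 - 4982) = sqrt(-5095) = I*sqrt(5095) ≈ 71.379*I)
o(-92, -216)/10420 + B/33712 = (5*(-216))/10420 + (I*sqrt(5095))/33712 = -1080*1/10420 + (I*sqrt(5095))*(1/33712) = -54/521 + I*sqrt(5095)/33712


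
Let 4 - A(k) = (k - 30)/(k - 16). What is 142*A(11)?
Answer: 142/5 ≈ 28.400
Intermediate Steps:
A(k) = 4 - (-30 + k)/(-16 + k) (A(k) = 4 - (k - 30)/(k - 16) = 4 - (-30 + k)/(-16 + k))
142*A(11) = 142*((-34 + 3*11)/(-16 + 11)) = 142*((-34 + 33)/(-5)) = 142*(-1/5*(-1)) = 142*(1/5) = 142/5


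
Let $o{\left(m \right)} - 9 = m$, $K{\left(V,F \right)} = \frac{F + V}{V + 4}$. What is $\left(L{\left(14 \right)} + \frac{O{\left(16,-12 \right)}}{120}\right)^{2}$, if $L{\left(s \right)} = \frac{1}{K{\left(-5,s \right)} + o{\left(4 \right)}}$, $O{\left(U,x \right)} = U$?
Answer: $\frac{529}{3600} \approx 0.14694$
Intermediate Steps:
$K{\left(V,F \right)} = \frac{F + V}{4 + V}$
$o{\left(m \right)} = 9 + m$
$L{\left(s \right)} = \frac{1}{18 - s}$ ($L{\left(s \right)} = \frac{1}{\frac{s - 5}{4 - 5} + \left(9 + 4\right)} = \frac{1}{\frac{-5 + s}{-1} + 13} = \frac{1}{- (-5 + s) + 13} = \frac{1}{\left(5 - s\right) + 13} = \frac{1}{18 - s}$)
$\left(L{\left(14 \right)} + \frac{O{\left(16,-12 \right)}}{120}\right)^{2} = \left(\frac{1}{18 - 14} + \frac{16}{120}\right)^{2} = \left(\frac{1}{18 - 14} + 16 \cdot \frac{1}{120}\right)^{2} = \left(\frac{1}{4} + \frac{2}{15}\right)^{2} = \left(\frac{23}{60}\right)^{2} = \frac{529}{3600}$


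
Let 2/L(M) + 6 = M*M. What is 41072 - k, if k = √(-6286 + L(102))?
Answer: 41072 - I*√169908066687/5199 ≈ 41072.0 - 79.284*I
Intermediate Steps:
L(M) = 2/(-6 + M²) (L(M) = 2/(-6 + M*M) = 2/(-6 + M²))
k = I*√169908066687/5199 (k = √(-6286 + 2/(-6 + 102²)) = √(-6286 + 2/(-6 + 10404)) = √(-6286 + 2/10398) = √(-6286 + 2*(1/10398)) = √(-6286 + 1/5199) = √(-32680913/5199) = I*√169908066687/5199 ≈ 79.284*I)
41072 - k = 41072 - I*√169908066687/5199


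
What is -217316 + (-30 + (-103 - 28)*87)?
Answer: -228743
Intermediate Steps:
-217316 + (-30 + (-103 - 28)*87) = -217316 + (-30 - 131*87) = -217316 + (-30 - 11397) = -217316 - 11427 = -228743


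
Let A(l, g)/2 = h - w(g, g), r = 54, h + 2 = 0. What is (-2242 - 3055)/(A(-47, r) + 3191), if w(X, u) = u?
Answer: -5297/3079 ≈ -1.7204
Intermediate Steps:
h = -2 (h = -2 + 0 = -2)
A(l, g) = -4 - 2*g (A(l, g) = 2*(-2 - g) = -4 - 2*g)
(-2242 - 3055)/(A(-47, r) + 3191) = (-2242 - 3055)/((-4 - 2*54) + 3191) = -5297/((-4 - 108) + 3191) = -5297/(-112 + 3191) = -5297/3079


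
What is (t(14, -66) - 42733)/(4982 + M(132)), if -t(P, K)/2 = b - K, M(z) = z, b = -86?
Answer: -42693/5114 ≈ -8.3483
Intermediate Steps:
t(P, K) = 172 + 2*K (t(P, K) = -2*(-86 - K) = 172 + 2*K)
(t(14, -66) - 42733)/(4982 + M(132)) = ((172 + 2*(-66)) - 42733)/(4982 + 132) = ((172 - 132) - 42733)/5114 = (40 - 42733)*(1/5114) = -42693*1/5114 = -42693/5114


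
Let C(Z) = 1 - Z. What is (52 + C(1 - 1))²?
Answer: 2809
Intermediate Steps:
(52 + C(1 - 1))² = (52 + (1 - (1 - 1)))² = (52 + (1 - 1*0))² = (52 + (1 + 0))² = (52 + 1)² = 53² = 2809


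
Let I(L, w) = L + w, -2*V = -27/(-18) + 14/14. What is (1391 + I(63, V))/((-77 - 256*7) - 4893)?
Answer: -1937/9016 ≈ -0.21484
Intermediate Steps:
V = -5/4 (V = -(-27/(-18) + 14/14)/2 = -(-27*(-1/18) + 14*(1/14))/2 = -(3/2 + 1)/2 = -1/2*5/2 = -5/4 ≈ -1.2500)
(1391 + I(63, V))/((-77 - 256*7) - 4893) = (1391 + (63 - 5/4))/((-77 - 256*7) - 4893) = (1391 + 247/4)/((-77 - 1792) - 4893) = 5811/(4*(-1869 - 4893)) = (5811/4)/(-6762) = (5811/4)*(-1/6762) = -1937/9016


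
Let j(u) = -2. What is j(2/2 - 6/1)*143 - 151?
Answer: -437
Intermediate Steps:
j(2/2 - 6/1)*143 - 151 = -2*143 - 151 = -286 - 151 = -437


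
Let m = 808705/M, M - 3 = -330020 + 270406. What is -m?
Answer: 808705/59611 ≈ 13.566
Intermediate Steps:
M = -59611 (M = 3 + (-330020 + 270406) = 3 - 59614 = -59611)
m = -808705/59611 (m = 808705/(-59611) = 808705*(-1/59611) = -808705/59611 ≈ -13.566)
-m = -1*(-808705/59611) = 808705/59611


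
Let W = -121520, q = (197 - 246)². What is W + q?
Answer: -119119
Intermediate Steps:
q = 2401 (q = (-49)² = 2401)
W + q = -121520 + 2401 = -119119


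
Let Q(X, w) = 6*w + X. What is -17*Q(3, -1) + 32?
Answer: 83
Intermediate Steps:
Q(X, w) = X + 6*w
-17*Q(3, -1) + 32 = -17*(3 + 6*(-1)) + 32 = -17*(3 - 6) + 32 = -17*(-3) + 32 = 51 + 32 = 83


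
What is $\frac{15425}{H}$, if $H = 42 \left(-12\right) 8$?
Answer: $- \frac{15425}{4032} \approx -3.8256$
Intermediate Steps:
$H = -4032$ ($H = \left(-504\right) 8 = -4032$)
$\frac{15425}{H} = \frac{15425}{-4032} = 15425 \left(- \frac{1}{4032}\right) = - \frac{15425}{4032}$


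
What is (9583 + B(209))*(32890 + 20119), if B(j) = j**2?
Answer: 2823471376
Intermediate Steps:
(9583 + B(209))*(32890 + 20119) = (9583 + 209**2)*(32890 + 20119) = (9583 + 43681)*53009 = 53264*53009 = 2823471376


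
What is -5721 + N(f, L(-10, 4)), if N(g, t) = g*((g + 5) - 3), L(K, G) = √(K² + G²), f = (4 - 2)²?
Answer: -5697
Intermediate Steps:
f = 4 (f = 2² = 4)
L(K, G) = √(G² + K²)
N(g, t) = g*(2 + g) (N(g, t) = g*((5 + g) - 3) = g*(2 + g))
-5721 + N(f, L(-10, 4)) = -5721 + 4*(2 + 4) = -5721 + 4*6 = -5721 + 24 = -5697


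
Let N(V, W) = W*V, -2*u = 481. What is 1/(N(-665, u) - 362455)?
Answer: -2/405045 ≈ -4.9377e-6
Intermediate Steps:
u = -481/2 (u = -1/2*481 = -481/2 ≈ -240.50)
N(V, W) = V*W
1/(N(-665, u) - 362455) = 1/(-665*(-481/2) - 362455) = 1/(319865/2 - 362455) = 1/(-405045/2) = -2/405045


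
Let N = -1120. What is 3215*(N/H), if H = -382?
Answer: 1800400/191 ≈ 9426.2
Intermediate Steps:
3215*(N/H) = 3215*(-1120/(-382)) = 3215*(-1120*(-1/382)) = 3215*(560/191) = 1800400/191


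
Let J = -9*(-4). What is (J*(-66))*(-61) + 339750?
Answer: 484686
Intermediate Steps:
J = 36
(J*(-66))*(-61) + 339750 = (36*(-66))*(-61) + 339750 = -2376*(-61) + 339750 = 144936 + 339750 = 484686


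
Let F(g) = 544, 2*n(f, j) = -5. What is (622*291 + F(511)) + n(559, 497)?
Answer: 363087/2 ≈ 1.8154e+5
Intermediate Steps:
n(f, j) = -5/2 (n(f, j) = (½)*(-5) = -5/2)
(622*291 + F(511)) + n(559, 497) = (622*291 + 544) - 5/2 = (181002 + 544) - 5/2 = 181546 - 5/2 = 363087/2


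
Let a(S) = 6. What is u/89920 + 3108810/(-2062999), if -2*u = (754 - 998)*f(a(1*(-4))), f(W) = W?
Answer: -69508519983/46376217520 ≈ -1.4988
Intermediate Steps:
u = 732 (u = -(754 - 998)*6/2 = -(-122)*6 = -½*(-1464) = 732)
u/89920 + 3108810/(-2062999) = 732/89920 + 3108810/(-2062999) = 732*(1/89920) + 3108810*(-1/2062999) = 183/22480 - 3108810/2062999 = -69508519983/46376217520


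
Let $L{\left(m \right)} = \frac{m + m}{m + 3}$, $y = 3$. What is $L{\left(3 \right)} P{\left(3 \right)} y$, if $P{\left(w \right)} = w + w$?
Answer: $18$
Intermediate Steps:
$P{\left(w \right)} = 2 w$
$L{\left(m \right)} = \frac{2 m}{3 + m}$
$L{\left(3 \right)} P{\left(3 \right)} y = 2 \cdot 3 \frac{1}{3 + 3} \cdot 2 \cdot 3 \cdot 3 = 2 \cdot 3 \cdot \frac{1}{6} \cdot 6 \cdot 3 = 1 \cdot 6 \cdot 3 = 6 \cdot 3 = 18$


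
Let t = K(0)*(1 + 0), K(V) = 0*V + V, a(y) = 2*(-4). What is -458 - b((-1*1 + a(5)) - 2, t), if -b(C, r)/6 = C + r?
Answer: -524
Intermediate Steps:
a(y) = -8
K(V) = V (K(V) = 0 + V = V)
t = 0 (t = 0*(1 + 0) = 0*1 = 0)
b(C, r) = -6*C - 6*r (b(C, r) = -6*(C + r) = -6*C - 6*r)
-458 - b((-1*1 + a(5)) - 2, t) = -458 - (-6*((-1*1 - 8) - 2) - 6*0) = -458 - (-6*((-1 - 8) - 2) + 0) = -458 - (-6*(-9 - 2) + 0) = -458 - (-6*(-11) + 0) = -458 - (66 + 0) = -458 - 1*66 = -458 - 66 = -524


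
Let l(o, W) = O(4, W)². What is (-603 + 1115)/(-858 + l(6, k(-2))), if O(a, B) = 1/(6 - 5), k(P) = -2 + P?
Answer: -512/857 ≈ -0.59743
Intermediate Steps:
O(a, B) = 1 (O(a, B) = 1/1 = 1)
l(o, W) = 1 (l(o, W) = 1² = 1)
(-603 + 1115)/(-858 + l(6, k(-2))) = (-603 + 1115)/(-858 + 1) = 512/(-857) = 512*(-1/857) = -512/857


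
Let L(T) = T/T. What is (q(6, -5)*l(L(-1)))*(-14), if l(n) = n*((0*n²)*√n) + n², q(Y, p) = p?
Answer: 70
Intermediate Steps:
L(T) = 1
l(n) = n² (l(n) = n*(0*√n) + n² = n*0 + n² = 0 + n² = n²)
(q(6, -5)*l(L(-1)))*(-14) = -5*1²*(-14) = -5*1*(-14) = -5*(-14) = 70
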